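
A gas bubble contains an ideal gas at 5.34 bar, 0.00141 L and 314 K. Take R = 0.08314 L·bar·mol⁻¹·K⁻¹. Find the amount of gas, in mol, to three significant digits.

PV = nRT ⇒ n = PV/(RT) = (5.34 × 0.00141) / (0.08314 × 314)

n ≈ 0.000288 mol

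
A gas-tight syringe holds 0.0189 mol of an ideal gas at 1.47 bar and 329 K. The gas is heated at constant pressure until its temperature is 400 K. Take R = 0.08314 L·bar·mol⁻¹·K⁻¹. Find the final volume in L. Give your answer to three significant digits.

V₂ ≈ 0.428 L

From PV = nRT: V₁ = nRT₁/P₁ = 0.3517 L.
Isobaric, so V/T is constant: P₂ = P₁; V₂ = V₁·(T₂/T₁) = 0.4276 L.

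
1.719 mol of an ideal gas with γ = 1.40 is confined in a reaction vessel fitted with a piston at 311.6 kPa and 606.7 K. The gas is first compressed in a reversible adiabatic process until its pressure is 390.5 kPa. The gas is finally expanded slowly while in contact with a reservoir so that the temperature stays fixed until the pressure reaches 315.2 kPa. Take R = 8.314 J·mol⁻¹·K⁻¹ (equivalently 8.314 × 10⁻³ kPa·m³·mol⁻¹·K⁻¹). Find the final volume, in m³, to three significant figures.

V₃ ≈ 0.0293 m³

From PV = nRT: V₁ = nRT₁/P₁ = 0.02783 m³.
Adiabatic (γ = 1.40), T V^(γ−1) and P V^γ constant: T₂ = T₁·(P₂/P₁)^((γ−1)/γ) = 647.1 K; V₂ = V₁·(P₁/P₂)^(1/γ) = 0.02368 m³.
T constant ⇒ Boyle's law P V = const: T₃ = T₂; V₃ = V₂·(P₂/P₃) = 0.02934 m³.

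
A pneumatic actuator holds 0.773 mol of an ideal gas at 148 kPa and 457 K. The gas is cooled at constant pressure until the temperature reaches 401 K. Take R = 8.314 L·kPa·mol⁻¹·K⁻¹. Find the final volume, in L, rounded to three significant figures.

V₂ ≈ 17.4 L

From PV = nRT: V₁ = nRT₁/P₁ = 19.84 L.
Isobaric, so V/T is constant: P₂ = P₁; V₂ = V₁·(T₂/T₁) = 17.41 L.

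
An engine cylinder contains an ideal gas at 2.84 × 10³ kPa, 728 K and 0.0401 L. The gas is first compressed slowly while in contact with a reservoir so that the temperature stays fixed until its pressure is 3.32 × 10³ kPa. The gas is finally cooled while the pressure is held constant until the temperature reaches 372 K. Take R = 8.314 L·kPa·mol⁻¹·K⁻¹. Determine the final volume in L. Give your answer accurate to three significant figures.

V₃ ≈ 0.0175 L

Isothermal, so P V is constant: T₂ = T₁; V₂ = V₁·(P₁/P₂) = 0.03430 L.
Isobaric, so V/T is constant: P₃ = P₂; V₃ = V₂·(T₃/T₂) = 0.01753 L.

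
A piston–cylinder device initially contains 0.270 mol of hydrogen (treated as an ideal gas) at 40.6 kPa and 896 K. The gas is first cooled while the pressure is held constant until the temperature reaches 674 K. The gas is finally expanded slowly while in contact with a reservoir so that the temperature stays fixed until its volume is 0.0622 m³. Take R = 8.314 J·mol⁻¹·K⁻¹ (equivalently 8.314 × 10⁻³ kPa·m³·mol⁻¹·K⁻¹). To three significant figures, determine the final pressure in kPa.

From PV = nRT: V₁ = nRT₁/P₁ = 0.04954 m³.
Isobaric, so V/T is constant: P₂ = P₁; V₂ = V₁·(T₂/T₁) = 0.03727 m³.
Isothermal, so P V is constant: T₃ = T₂; P₃ = P₂·(V₂/V₃) = 24.32 kPa.

P₃ ≈ 24.3 kPa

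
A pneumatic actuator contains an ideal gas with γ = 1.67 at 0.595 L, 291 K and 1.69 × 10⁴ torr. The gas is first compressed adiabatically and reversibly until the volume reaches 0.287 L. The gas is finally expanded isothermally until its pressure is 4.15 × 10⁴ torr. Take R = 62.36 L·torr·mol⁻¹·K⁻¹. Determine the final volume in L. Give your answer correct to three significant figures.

V₃ ≈ 0.395 L

Reversible adiabatic, γ = 1.67: T₂ = T₁·(V₁/V₂)^(γ−1) = 474.3 K; P₂ = P₁·(V₁/V₂)^γ = 5.710e+04 torr.
Isothermal, so P V is constant: T₃ = T₂; V₃ = V₂·(P₂/P₃) = 0.3949 L.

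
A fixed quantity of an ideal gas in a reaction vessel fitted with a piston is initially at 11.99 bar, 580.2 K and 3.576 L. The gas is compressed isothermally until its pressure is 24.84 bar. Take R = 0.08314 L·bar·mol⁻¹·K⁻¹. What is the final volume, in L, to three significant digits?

V₂ ≈ 1.73 L

T constant ⇒ Boyle's law P V = const: T₂ = T₁; V₂ = V₁·(P₁/P₂) = 1.726 L.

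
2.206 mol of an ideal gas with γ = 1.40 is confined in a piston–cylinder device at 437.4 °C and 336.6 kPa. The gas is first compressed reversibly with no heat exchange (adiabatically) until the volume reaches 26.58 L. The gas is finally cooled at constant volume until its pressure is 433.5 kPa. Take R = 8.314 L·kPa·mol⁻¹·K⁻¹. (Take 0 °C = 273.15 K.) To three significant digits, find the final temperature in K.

Convert: T₁ = 710.5 K.
From PV = nRT: V₁ = nRT₁/P₁ = 38.72 L.
Adiabatic (γ = 1.40), T V^(γ−1) and P V^γ constant: T₂ = T₁·(V₁/V₂)^(γ−1) = 825.9 K; P₂ = P₁·(V₁/V₂)^γ = 569.9 kPa.
V constant ⇒ P ∝ T: V₃ = V₂; T₃ = T₂·(P₃/P₂) = 628.2 K.

T₃ ≈ 628 K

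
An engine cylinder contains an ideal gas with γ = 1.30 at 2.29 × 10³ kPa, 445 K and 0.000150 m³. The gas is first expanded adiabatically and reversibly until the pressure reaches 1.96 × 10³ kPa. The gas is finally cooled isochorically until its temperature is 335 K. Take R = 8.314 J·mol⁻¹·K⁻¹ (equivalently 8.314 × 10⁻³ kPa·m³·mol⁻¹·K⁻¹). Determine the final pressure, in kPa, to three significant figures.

P₃ ≈ 1.53e+03 kPa

Reversible adiabatic, γ = 1.30: T₂ = T₁·(P₂/P₁)^((γ−1)/γ) = 429.3 K; V₂ = V₁·(P₁/P₂)^(1/γ) = 0.0001691 m³.
Isochoric, so P/T is constant: V₃ = V₂; P₃ = P₂·(T₃/T₂) = 1529 kPa.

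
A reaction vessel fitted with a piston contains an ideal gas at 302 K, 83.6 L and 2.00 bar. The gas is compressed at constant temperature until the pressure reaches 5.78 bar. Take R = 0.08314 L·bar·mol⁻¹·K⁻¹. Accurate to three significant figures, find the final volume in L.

V₂ ≈ 28.9 L

Isothermal, so P V is constant: T₂ = T₁; V₂ = V₁·(P₁/P₂) = 28.93 L.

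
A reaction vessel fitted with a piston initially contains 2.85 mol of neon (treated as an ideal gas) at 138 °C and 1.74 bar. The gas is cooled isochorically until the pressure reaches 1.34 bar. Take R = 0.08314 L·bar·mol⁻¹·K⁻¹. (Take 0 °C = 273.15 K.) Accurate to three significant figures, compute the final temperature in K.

T₂ ≈ 317 K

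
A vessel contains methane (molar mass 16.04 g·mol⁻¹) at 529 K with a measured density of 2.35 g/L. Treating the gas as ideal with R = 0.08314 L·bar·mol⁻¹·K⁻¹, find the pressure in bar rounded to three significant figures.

P ≈ 6.44 bar

ρ = PM/(RT) ⇒ P = ρRT/M = (2.35 × 0.08314 × 529.0) / 16.04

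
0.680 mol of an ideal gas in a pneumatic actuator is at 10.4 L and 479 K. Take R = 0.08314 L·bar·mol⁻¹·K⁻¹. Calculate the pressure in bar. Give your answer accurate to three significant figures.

P ≈ 2.60 bar

PV = nRT ⇒ P = nRT/V = (0.680 × 0.08314 × 479) / 10.4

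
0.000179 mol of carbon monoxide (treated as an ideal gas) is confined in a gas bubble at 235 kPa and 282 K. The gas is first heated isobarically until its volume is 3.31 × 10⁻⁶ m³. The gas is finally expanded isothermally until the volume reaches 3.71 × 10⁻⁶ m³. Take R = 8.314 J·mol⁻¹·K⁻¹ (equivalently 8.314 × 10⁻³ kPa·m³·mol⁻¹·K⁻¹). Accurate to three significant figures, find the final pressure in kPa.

P₃ ≈ 210 kPa

From PV = nRT: V₁ = nRT₁/P₁ = 1.786e-06 m³.
Isobaric, so V/T is constant: P₂ = P₁; T₂ = T₁·(V₂/V₁) = 522.7 K.
T constant ⇒ Boyle's law P V = const: T₃ = T₂; P₃ = P₂·(V₂/V₃) = 209.7 kPa.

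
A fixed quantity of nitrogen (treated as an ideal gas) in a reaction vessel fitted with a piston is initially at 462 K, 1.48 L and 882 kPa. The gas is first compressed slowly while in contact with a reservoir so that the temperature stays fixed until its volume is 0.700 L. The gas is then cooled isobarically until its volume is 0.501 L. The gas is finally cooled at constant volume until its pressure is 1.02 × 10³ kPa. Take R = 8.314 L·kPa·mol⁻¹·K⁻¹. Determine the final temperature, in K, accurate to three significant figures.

T₄ ≈ 181 K

T constant ⇒ Boyle's law P V = const: T₂ = T₁; P₂ = P₁·(V₁/V₂) = 1865 kPa.
Isobaric, so V/T is constant: P₃ = P₂; T₃ = T₂·(V₃/V₂) = 330.7 K.
Isochoric, so P/T is constant: V₄ = V₃; T₄ = T₃·(P₄/P₃) = 180.9 K.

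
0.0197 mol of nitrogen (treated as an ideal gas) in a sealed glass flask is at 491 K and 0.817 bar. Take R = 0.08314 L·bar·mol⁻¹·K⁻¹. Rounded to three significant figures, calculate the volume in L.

V ≈ 0.984 L

PV = nRT ⇒ V = nRT/P = (0.0197 × 0.08314 × 491) / 0.817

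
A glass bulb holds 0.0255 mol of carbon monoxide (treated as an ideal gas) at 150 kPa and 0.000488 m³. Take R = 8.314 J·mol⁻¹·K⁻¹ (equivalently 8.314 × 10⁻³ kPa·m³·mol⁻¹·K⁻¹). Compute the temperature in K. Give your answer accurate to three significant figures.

PV = nRT ⇒ T = PV/(nR) = (150 × 0.000488) / (0.0255 × 8.314 × 10⁻³)

T ≈ 345 K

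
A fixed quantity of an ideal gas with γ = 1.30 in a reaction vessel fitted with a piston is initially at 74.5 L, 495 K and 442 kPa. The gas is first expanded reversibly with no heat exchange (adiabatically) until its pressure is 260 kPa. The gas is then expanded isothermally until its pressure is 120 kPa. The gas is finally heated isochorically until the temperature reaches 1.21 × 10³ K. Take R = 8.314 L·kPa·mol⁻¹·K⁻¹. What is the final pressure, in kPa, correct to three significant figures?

Adiabatic (γ = 1.30), T V^(γ−1) and P V^γ constant: T₂ = T₁·(P₂/P₁)^((γ−1)/γ) = 438.0 K; V₂ = V₁·(P₁/P₂)^(1/γ) = 112.1 L.
T constant ⇒ Boyle's law P V = const: T₃ = T₂; V₃ = V₂·(P₂/P₃) = 242.8 L.
V constant ⇒ P ∝ T: V₄ = V₃; P₄ = P₃·(T₄/T₃) = 331.5 kPa.

P₄ ≈ 332 kPa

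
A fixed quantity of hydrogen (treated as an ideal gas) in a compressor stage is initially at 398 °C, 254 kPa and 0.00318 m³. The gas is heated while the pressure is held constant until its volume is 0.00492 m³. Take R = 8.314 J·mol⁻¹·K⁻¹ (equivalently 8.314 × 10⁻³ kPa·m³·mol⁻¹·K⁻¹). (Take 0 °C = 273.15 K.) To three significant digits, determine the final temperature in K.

Convert: T₁ = 671.1 K.
P constant ⇒ V ∝ T: P₂ = P₁; T₂ = T₁·(V₂/V₁) = 1038 K.

T₂ ≈ 1.04e+03 K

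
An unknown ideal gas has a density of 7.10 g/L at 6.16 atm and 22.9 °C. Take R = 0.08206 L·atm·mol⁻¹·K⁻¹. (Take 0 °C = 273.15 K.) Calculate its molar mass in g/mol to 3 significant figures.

ρ = PM/(RT) ⇒ M = ρRT/P = (7.10 × 0.08206 × 296.0) / 6.16

M ≈ 28.0 g/mol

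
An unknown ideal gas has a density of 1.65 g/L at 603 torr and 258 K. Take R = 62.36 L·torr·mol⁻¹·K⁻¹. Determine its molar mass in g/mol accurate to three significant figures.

ρ = PM/(RT) ⇒ M = ρRT/P = (1.65 × 62.36 × 258.0) / 603

M ≈ 44.0 g/mol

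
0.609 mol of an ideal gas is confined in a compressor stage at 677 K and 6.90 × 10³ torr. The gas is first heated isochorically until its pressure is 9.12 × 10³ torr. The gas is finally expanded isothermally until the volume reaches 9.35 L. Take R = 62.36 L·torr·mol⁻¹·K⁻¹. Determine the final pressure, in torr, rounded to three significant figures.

P₃ ≈ 3.63e+03 torr

From PV = nRT: V₁ = nRT₁/P₁ = 3.726 L.
Isochoric, so P/T is constant: V₂ = V₁; T₂ = T₁·(P₂/P₁) = 894.8 K.
T constant ⇒ Boyle's law P V = const: T₃ = T₂; P₃ = P₂·(V₂/V₃) = 3635 torr.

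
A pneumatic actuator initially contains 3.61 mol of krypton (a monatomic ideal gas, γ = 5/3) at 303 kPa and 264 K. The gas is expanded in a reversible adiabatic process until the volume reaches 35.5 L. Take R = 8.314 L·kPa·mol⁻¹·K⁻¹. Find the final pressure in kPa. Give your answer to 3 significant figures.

P₂ ≈ 182 kPa

From PV = nRT: V₁ = nRT₁/P₁ = 26.15 L.
Adiabatic (γ = 5/3), T V^(γ−1) and P V^γ constant: T₂ = T₁·(V₁/V₂)^(γ−1) = 215.3 K; P₂ = P₁·(V₁/V₂)^γ = 182.1 kPa.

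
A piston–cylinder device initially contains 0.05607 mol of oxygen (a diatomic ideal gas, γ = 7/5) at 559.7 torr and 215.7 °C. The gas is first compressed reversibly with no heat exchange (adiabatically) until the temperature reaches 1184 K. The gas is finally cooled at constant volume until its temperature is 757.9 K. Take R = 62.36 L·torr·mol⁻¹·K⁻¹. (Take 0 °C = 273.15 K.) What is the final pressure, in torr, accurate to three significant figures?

P₃ ≈ 7.92e+03 torr

Convert: T₁ = 488.8 K.
From PV = nRT: V₁ = nRT₁/P₁ = 3.054 L.
Reversible adiabatic, γ = 7/5: P₂ = P₁·(T₂/T₁)^(γ/(γ−1)) = 1.238e+04 torr; V₂ = V₁·(T₁/T₂)^(1/(γ−1)) = 0.3345 L.
Isochoric, so P/T is constant: V₃ = V₂; P₃ = P₂·(T₃/T₂) = 7922 torr.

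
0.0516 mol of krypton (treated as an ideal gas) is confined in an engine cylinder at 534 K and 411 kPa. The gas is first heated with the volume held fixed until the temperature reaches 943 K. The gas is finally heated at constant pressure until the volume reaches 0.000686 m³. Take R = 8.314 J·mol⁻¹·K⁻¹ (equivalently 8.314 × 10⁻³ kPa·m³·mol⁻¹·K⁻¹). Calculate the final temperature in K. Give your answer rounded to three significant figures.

From PV = nRT: V₁ = nRT₁/P₁ = 0.0005574 m³.
Isochoric, so P/T is constant: V₂ = V₁; P₂ = P₁·(T₂/T₁) = 725.8 kPa.
P constant ⇒ V ∝ T: P₃ = P₂; T₃ = T₂·(V₃/V₂) = 1161 K.

T₃ ≈ 1.16e+03 K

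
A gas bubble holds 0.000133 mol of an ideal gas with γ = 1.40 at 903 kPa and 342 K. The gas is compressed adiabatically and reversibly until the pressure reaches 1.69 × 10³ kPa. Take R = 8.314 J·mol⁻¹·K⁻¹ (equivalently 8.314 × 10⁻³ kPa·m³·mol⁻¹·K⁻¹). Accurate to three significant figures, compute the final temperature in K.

T₂ ≈ 409 K

From PV = nRT: V₁ = nRT₁/P₁ = 4.188e-07 m³.
Adiabatic (γ = 1.40), T V^(γ−1) and P V^γ constant: T₂ = T₁·(P₂/P₁)^((γ−1)/γ) = 409.1 K; V₂ = V₁·(P₁/P₂)^(1/γ) = 2.677e-07 m³.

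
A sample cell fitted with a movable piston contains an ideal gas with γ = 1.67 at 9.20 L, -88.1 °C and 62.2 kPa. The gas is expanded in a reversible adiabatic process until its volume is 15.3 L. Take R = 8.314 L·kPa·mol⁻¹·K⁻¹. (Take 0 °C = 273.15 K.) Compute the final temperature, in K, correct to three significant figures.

Convert: T₁ = 185.0 K.
Reversible adiabatic, γ = 1.67: T₂ = T₁·(V₁/V₂)^(γ−1) = 131.6 K; P₂ = P₁·(V₁/V₂)^γ = 26.60 kPa.

T₂ ≈ 132 K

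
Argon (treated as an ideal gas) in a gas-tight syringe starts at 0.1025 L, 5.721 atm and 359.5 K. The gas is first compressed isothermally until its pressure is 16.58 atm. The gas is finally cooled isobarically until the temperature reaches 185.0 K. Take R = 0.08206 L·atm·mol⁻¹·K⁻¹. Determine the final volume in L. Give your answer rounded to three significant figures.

V₃ ≈ 0.0182 L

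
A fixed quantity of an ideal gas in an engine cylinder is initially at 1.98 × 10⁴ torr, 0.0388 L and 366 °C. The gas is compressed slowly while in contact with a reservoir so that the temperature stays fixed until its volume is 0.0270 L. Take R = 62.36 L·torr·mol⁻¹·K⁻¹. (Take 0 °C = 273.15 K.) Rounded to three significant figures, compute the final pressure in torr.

Convert: T₁ = 639.1 K.
Isothermal, so P V is constant: T₂ = T₁; P₂ = P₁·(V₁/V₂) = 2.845e+04 torr.

P₂ ≈ 2.85e+04 torr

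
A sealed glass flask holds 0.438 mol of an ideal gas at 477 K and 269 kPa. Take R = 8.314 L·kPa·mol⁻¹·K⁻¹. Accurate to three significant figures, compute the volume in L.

PV = nRT ⇒ V = nRT/P = (0.438 × 8.314 × 477) / 269

V ≈ 6.46 L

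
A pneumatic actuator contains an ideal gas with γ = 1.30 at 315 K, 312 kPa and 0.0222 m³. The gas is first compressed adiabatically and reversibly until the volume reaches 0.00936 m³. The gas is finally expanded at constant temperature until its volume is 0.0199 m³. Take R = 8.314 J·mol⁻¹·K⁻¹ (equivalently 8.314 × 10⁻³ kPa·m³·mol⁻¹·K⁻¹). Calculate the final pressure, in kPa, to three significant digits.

Adiabatic (γ = 1.30), T V^(γ−1) and P V^γ constant: T₂ = T₁·(V₁/V₂)^(γ−1) = 408.2 K; P₂ = P₁·(V₁/V₂)^γ = 958.9 kPa.
Isothermal, so P V is constant: T₃ = T₂; P₃ = P₂·(V₂/V₃) = 451.0 kPa.

P₃ ≈ 451 kPa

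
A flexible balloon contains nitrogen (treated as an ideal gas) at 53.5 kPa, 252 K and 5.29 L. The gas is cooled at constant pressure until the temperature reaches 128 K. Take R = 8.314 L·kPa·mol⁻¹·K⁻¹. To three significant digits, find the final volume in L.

P constant ⇒ V ∝ T: P₂ = P₁; V₂ = V₁·(T₂/T₁) = 2.687 L.

V₂ ≈ 2.69 L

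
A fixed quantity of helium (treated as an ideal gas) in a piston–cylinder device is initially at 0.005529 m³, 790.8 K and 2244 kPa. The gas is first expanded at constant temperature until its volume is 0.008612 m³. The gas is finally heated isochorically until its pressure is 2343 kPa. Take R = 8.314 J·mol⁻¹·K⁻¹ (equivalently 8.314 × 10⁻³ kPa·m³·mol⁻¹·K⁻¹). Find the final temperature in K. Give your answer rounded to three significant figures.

Isothermal, so P V is constant: T₂ = T₁; P₂ = P₁·(V₁/V₂) = 1441 kPa.
V constant ⇒ P ∝ T: V₃ = V₂; T₃ = T₂·(P₃/P₂) = 1286 K.

T₃ ≈ 1.29e+03 K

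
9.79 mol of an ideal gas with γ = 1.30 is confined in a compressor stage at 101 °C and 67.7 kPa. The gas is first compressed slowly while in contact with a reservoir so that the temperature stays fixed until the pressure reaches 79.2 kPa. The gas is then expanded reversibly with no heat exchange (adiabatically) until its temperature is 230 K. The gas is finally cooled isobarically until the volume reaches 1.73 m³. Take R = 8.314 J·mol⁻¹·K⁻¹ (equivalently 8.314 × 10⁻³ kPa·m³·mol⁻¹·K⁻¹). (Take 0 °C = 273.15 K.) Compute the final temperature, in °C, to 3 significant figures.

T₄ ≈ -68.8 °C

Convert: T₁ = 374.1 K.
From PV = nRT: V₁ = nRT₁/P₁ = 0.4498 m³.
T constant ⇒ Boyle's law P V = const: T₂ = T₁; V₂ = V₁·(P₁/P₂) = 0.3845 m³.
Reversible adiabatic, γ = 1.30: P₃ = P₂·(T₃/T₂)^(γ/(γ−1)) = 9.616 kPa; V₃ = V₂·(T₂/T₃)^(1/(γ−1)) = 1.947 m³.
P constant ⇒ V ∝ T: P₄ = P₃; T₄ = T₃·(V₄/V₃) = 204.4 K.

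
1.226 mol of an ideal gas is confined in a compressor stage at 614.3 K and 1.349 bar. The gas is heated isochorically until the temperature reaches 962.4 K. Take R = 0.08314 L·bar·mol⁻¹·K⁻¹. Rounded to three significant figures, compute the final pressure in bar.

P₂ ≈ 2.11 bar

From PV = nRT: V₁ = nRT₁/P₁ = 46.42 L.
Isochoric, so P/T is constant: V₂ = V₁; P₂ = P₁·(T₂/T₁) = 2.113 bar.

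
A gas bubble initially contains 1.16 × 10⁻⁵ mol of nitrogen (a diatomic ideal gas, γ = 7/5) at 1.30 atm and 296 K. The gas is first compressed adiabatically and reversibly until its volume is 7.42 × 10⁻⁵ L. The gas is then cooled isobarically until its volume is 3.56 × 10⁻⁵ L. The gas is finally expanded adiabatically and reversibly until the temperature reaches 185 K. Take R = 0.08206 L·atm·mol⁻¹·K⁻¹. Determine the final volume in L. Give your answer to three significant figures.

V₄ ≈ 5.37e-05 L

From PV = nRT: V₁ = nRT₁/P₁ = 0.0002167 L.
Adiabatic (γ = 7/5), T V^(γ−1) and P V^γ constant: T₂ = T₁·(V₁/V₂)^(γ−1) = 454.5 K; P₂ = P₁·(V₁/V₂)^γ = 5.830 atm.
Isobaric, so V/T is constant: P₃ = P₂; T₃ = T₂·(V₃/V₂) = 218.0 K.
Adiabatic (γ = 7/5), T V^(γ−1) and P V^γ constant: P₄ = P₃·(T₄/T₃)^(γ/(γ−1)) = 3.280 atm; V₄ = V₃·(T₃/T₄)^(1/(γ−1)) = 5.369e-05 L.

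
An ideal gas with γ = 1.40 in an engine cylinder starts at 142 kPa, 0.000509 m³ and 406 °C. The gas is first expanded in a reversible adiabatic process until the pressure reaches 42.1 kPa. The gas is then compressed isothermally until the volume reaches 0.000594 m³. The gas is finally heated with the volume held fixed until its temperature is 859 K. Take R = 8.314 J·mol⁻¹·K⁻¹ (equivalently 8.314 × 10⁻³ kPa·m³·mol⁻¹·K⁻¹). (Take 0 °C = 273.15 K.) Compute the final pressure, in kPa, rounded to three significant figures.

Convert: T₁ = 679.1 K.
Reversible adiabatic, γ = 1.40: T₂ = T₁·(P₂/P₁)^((γ−1)/γ) = 479.9 K; V₂ = V₁·(P₁/P₂)^(1/γ) = 0.001213 m³.
T constant ⇒ Boyle's law P V = const: T₃ = T₂; P₃ = P₂·(V₂/V₃) = 85.97 kPa.
Isochoric, so P/T is constant: V₄ = V₃; P₄ = P₃·(T₄/T₃) = 153.9 kPa.

P₄ ≈ 154 kPa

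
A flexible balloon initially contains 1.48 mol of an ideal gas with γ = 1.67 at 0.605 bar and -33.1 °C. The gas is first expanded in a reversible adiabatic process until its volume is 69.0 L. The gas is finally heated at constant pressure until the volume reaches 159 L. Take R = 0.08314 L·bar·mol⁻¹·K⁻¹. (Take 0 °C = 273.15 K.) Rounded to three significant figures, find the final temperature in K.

T₃ ≈ 439 K

Convert: T₁ = 240.0 K.
From PV = nRT: V₁ = nRT₁/P₁ = 48.82 L.
Reversible adiabatic, γ = 1.67: T₂ = T₁·(V₁/V₂)^(γ−1) = 190.4 K; P₂ = P₁·(V₁/V₂)^γ = 0.3395 bar.
Isobaric, so V/T is constant: P₃ = P₂; T₃ = T₂·(V₃/V₂) = 438.7 K.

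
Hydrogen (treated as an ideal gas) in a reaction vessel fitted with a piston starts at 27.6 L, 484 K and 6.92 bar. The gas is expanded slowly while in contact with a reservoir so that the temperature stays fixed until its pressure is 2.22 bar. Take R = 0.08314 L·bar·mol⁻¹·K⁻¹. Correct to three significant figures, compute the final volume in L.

V₂ ≈ 86.0 L

Isothermal, so P V is constant: T₂ = T₁; V₂ = V₁·(P₁/P₂) = 86.03 L.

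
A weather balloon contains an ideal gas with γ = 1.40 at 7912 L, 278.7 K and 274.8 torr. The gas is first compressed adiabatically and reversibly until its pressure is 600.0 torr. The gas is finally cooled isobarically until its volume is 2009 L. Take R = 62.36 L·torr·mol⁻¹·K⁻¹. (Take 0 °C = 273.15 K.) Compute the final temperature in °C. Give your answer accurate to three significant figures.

Adiabatic (γ = 1.40), T V^(γ−1) and P V^γ constant: T₂ = T₁·(P₂/P₁)^((γ−1)/γ) = 348.4 K; V₂ = V₁·(P₁/P₂)^(1/γ) = 4529 L.
Isobaric, so V/T is constant: P₃ = P₂; T₃ = T₂·(V₃/V₂) = 154.5 K.

T₃ ≈ -119 °C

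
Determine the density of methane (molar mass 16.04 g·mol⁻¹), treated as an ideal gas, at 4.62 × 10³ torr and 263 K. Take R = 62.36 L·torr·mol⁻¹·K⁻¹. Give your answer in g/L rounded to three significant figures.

ρ = PM/(RT) = (4.62e+03 × 16.04) / (62.36 × 263.0)

ρ ≈ 4.52 g/L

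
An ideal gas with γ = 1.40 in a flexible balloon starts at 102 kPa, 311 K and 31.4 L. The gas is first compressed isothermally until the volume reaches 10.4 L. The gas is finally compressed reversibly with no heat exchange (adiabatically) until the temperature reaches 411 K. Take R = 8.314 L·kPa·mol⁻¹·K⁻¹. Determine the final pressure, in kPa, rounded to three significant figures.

Isothermal, so P V is constant: T₂ = T₁; P₂ = P₁·(V₁/V₂) = 308.0 kPa.
Reversible adiabatic, γ = 1.40: P₃ = P₂·(T₃/T₂)^(γ/(γ−1)) = 817.1 kPa; V₃ = V₂·(T₂/T₃)^(1/(γ−1)) = 5.180 L.

P₃ ≈ 817 kPa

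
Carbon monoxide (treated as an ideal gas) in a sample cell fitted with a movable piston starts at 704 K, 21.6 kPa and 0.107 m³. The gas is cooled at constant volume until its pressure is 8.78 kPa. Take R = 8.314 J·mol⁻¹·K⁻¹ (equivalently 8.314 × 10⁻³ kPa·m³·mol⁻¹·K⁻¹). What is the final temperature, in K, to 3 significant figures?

V constant ⇒ P ∝ T: V₂ = V₁; T₂ = T₁·(P₂/P₁) = 286.2 K.

T₂ ≈ 286 K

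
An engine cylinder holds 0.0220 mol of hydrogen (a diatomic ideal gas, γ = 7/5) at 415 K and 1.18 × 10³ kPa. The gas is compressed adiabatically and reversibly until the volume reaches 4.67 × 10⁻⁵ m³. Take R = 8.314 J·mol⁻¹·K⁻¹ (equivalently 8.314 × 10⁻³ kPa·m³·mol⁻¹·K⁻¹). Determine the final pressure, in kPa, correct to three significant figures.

From PV = nRT: V₁ = nRT₁/P₁ = 6.433e-05 m³.
Adiabatic (γ = 7/5), T V^(γ−1) and P V^γ constant: T₂ = T₁·(V₁/V₂)^(γ−1) = 471.7 K; P₂ = P₁·(V₁/V₂)^γ = 1848 kPa.

P₂ ≈ 1.85e+03 kPa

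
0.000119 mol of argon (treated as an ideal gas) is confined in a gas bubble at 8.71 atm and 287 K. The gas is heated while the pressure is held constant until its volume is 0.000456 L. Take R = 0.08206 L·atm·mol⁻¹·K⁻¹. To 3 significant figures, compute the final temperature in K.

T₂ ≈ 407 K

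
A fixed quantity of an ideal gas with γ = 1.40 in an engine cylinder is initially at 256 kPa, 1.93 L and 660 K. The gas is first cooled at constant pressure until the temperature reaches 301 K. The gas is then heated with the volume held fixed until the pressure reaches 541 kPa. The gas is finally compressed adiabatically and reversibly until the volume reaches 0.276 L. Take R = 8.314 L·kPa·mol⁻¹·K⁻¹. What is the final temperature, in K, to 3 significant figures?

T₄ ≈ 1.01e+03 K

Isobaric, so V/T is constant: P₂ = P₁; V₂ = V₁·(T₂/T₁) = 0.8802 L.
V constant ⇒ P ∝ T: V₃ = V₂; T₃ = T₂·(P₃/P₂) = 636.1 K.
Adiabatic (γ = 1.40), T V^(γ−1) and P V^γ constant: T₄ = T₃·(V₃/V₄)^(γ−1) = 1012 K; P₄ = P₃·(V₃/V₄)^γ = 2744 kPa.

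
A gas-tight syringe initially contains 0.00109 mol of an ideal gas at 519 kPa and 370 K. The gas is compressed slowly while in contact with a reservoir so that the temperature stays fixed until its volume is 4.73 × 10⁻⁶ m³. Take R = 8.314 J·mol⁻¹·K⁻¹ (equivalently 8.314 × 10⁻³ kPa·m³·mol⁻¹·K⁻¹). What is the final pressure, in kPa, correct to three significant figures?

From PV = nRT: V₁ = nRT₁/P₁ = 6.461e-06 m³.
Isothermal, so P V is constant: T₂ = T₁; P₂ = P₁·(V₁/V₂) = 708.9 kPa.

P₂ ≈ 709 kPa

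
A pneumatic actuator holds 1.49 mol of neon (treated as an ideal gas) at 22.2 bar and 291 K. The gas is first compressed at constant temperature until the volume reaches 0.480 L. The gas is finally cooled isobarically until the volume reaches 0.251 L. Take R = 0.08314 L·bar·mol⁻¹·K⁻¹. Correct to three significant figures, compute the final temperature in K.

T₃ ≈ 152 K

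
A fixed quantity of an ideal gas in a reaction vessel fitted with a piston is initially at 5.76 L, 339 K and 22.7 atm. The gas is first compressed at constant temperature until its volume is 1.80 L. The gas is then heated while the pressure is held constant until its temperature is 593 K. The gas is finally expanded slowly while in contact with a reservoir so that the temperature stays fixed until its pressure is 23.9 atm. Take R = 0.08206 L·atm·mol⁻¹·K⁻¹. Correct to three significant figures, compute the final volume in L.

V₄ ≈ 9.57 L

T constant ⇒ Boyle's law P V = const: T₂ = T₁; P₂ = P₁·(V₁/V₂) = 72.64 atm.
P constant ⇒ V ∝ T: P₃ = P₂; V₃ = V₂·(T₃/T₂) = 3.149 L.
Isothermal, so P V is constant: T₄ = T₃; V₄ = V₃·(P₃/P₄) = 9.570 L.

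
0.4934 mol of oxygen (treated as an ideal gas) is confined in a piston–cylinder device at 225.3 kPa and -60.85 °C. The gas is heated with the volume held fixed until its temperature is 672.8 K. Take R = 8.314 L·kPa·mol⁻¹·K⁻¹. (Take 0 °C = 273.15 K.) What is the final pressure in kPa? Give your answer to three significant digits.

Convert: T₁ = 212.3 K.
From PV = nRT: V₁ = nRT₁/P₁ = 3.865 L.
Isochoric, so P/T is constant: V₂ = V₁; P₂ = P₁·(T₂/T₁) = 714.0 kPa.

P₂ ≈ 714 kPa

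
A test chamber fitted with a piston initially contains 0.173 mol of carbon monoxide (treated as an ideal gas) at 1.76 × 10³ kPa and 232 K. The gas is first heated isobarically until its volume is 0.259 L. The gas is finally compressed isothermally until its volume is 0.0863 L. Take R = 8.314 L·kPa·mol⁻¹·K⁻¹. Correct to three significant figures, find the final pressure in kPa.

P₃ ≈ 5.28e+03 kPa

From PV = nRT: V₁ = nRT₁/P₁ = 0.1896 L.
Isobaric, so V/T is constant: P₂ = P₁; T₂ = T₁·(V₂/V₁) = 316.9 K.
T constant ⇒ Boyle's law P V = const: T₃ = T₂; P₃ = P₂·(V₂/V₃) = 5282 kPa.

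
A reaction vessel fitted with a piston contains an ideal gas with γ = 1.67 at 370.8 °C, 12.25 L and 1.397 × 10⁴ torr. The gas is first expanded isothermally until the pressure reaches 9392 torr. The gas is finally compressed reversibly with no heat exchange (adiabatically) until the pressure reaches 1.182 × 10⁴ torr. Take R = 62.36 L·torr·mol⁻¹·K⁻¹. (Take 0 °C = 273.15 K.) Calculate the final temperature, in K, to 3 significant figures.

T₃ ≈ 706 K

Convert: T₁ = 644.0 K.
Isothermal, so P V is constant: T₂ = T₁; V₂ = V₁·(P₁/P₂) = 18.22 L.
Adiabatic (γ = 1.67), T V^(γ−1) and P V^γ constant: T₃ = T₂·(P₃/P₂)^((γ−1)/γ) = 706.2 K; V₃ = V₂·(P₂/P₃)^(1/γ) = 15.88 L.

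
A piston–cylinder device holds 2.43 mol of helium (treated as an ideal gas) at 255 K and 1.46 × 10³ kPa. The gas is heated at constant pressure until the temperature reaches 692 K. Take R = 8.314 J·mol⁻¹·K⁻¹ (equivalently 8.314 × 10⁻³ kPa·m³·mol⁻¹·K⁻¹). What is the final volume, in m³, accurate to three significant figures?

V₂ ≈ 0.00958 m³

From PV = nRT: V₁ = nRT₁/P₁ = 0.003529 m³.
P constant ⇒ V ∝ T: P₂ = P₁; V₂ = V₁·(T₂/T₁) = 0.009576 m³.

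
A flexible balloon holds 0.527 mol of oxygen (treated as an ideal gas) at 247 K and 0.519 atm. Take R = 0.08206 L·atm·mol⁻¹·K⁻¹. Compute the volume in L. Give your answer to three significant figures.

PV = nRT ⇒ V = nRT/P = (0.527 × 0.08206 × 247) / 0.519

V ≈ 20.6 L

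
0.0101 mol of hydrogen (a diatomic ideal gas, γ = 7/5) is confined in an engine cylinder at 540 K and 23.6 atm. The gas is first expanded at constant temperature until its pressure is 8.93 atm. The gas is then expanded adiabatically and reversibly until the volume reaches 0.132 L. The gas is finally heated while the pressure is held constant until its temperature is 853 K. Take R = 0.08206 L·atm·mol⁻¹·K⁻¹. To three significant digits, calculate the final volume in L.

From PV = nRT: V₁ = nRT₁/P₁ = 0.01896 L.
T constant ⇒ Boyle's law P V = const: T₂ = T₁; V₂ = V₁·(P₁/P₂) = 0.05012 L.
Adiabatic (γ = 7/5), T V^(γ−1) and P V^γ constant: T₃ = T₂·(V₂/V₃)^(γ−1) = 366.6 K; P₃ = P₂·(V₂/V₃)^γ = 2.302 atm.
Isobaric, so V/T is constant: P₄ = P₃; V₄ = V₃·(T₄/T₃) = 0.3072 L.

V₄ ≈ 0.307 L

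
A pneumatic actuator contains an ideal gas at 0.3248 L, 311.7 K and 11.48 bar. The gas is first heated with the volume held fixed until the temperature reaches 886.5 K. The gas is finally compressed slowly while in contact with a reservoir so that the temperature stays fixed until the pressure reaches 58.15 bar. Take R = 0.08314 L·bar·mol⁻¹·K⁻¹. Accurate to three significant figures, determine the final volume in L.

V constant ⇒ P ∝ T: V₂ = V₁; P₂ = P₁·(T₂/T₁) = 32.65 bar.
T constant ⇒ Boyle's law P V = const: T₃ = T₂; V₃ = V₂·(P₂/P₃) = 0.1824 L.

V₃ ≈ 0.182 L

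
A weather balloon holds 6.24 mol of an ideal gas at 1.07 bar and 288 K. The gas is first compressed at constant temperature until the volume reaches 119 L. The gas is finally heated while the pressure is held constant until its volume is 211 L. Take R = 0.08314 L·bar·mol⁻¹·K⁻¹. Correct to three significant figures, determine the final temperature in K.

T₃ ≈ 511 K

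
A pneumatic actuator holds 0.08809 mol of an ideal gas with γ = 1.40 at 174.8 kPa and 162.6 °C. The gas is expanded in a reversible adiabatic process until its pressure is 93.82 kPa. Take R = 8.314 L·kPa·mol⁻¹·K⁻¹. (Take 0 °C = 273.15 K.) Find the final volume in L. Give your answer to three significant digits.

V₂ ≈ 2.85 L

Convert: T₁ = 435.8 K.
From PV = nRT: V₁ = nRT₁/P₁ = 1.826 L.
Adiabatic (γ = 1.40), T V^(γ−1) and P V^γ constant: T₂ = T₁·(P₂/P₁)^((γ−1)/γ) = 364.8 K; V₂ = V₁·(P₁/P₂)^(1/γ) = 2.848 L.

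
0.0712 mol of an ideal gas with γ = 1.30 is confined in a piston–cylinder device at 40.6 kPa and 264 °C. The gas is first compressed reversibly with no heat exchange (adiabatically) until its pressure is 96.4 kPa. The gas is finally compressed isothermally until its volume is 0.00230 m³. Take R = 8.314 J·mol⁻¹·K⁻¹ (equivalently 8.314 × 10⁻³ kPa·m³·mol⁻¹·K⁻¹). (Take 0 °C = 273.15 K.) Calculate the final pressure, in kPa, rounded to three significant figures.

Convert: T₁ = 537.1 K.
From PV = nRT: V₁ = nRT₁/P₁ = 0.007832 m³.
Reversible adiabatic, γ = 1.30: T₂ = T₁·(P₂/P₁)^((γ−1)/γ) = 655.8 K; V₂ = V₁·(P₁/P₂)^(1/γ) = 0.004027 m³.
Isothermal, so P V is constant: T₃ = T₂; P₃ = P₂·(V₂/V₃) = 168.8 kPa.

P₃ ≈ 169 kPa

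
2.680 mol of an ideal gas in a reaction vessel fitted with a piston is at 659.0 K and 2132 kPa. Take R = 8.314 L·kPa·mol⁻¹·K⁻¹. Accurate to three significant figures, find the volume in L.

V ≈ 6.89 L

PV = nRT ⇒ V = nRT/P = (2.680 × 8.314 × 659.0) / 2132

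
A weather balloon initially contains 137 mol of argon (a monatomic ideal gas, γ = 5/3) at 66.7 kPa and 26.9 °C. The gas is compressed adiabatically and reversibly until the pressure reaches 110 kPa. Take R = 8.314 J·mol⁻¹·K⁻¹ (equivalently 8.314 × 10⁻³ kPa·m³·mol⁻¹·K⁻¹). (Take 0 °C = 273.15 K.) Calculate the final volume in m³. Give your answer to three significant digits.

Convert: T₁ = 300.0 K.
From PV = nRT: V₁ = nRT₁/P₁ = 5.124 m³.
Reversible adiabatic, γ = 5/3: T₂ = T₁·(P₂/P₁)^((γ−1)/γ) = 366.5 K; V₂ = V₁·(P₁/P₂)^(1/γ) = 3.795 m³.

V₂ ≈ 3.80 m³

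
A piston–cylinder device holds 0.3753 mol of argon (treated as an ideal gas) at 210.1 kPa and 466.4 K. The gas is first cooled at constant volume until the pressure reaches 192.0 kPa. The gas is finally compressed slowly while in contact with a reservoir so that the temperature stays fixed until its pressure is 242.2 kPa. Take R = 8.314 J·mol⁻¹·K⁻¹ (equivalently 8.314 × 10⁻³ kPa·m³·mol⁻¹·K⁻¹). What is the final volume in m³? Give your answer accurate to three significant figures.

From PV = nRT: V₁ = nRT₁/P₁ = 0.006927 m³.
Isochoric, so P/T is constant: V₂ = V₁; T₂ = T₁·(P₂/P₁) = 426.2 K.
T constant ⇒ Boyle's law P V = const: T₃ = T₂; V₃ = V₂·(P₂/P₃) = 0.005491 m³.

V₃ ≈ 0.00549 m³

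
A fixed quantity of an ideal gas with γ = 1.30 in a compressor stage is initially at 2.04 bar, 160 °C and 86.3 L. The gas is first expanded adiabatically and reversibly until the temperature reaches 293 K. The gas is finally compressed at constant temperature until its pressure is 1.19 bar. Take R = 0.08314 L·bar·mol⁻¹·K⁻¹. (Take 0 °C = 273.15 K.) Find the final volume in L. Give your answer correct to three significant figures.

Convert: T₁ = 433.1 K.
Adiabatic (γ = 1.30), T V^(γ−1) and P V^γ constant: P₂ = P₁·(T₂/T₁)^(γ/(γ−1)) = 0.3749 bar; V₂ = V₁·(T₁/T₂)^(1/(γ−1)) = 317.6 L.
T constant ⇒ Boyle's law P V = const: T₃ = T₂; V₃ = V₂·(P₂/P₃) = 100.1 L.

V₃ ≈ 100 L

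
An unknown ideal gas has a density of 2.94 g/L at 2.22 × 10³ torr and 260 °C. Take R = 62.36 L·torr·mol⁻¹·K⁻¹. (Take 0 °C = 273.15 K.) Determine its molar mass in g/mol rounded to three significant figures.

ρ = PM/(RT) ⇒ M = ρRT/P = (2.94 × 62.36 × 533.1) / 2.22e+03

M ≈ 44.0 g/mol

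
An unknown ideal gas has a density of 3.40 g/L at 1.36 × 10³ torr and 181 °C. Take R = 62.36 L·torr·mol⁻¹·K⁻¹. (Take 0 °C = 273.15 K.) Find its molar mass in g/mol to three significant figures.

ρ = PM/(RT) ⇒ M = ρRT/P = (3.40 × 62.36 × 454.1) / 1.36e+03

M ≈ 70.8 g/mol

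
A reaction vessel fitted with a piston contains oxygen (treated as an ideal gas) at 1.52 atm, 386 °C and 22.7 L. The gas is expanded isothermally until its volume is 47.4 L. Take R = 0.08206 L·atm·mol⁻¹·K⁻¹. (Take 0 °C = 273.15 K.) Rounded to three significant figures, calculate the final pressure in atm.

P₂ ≈ 0.728 atm

Convert: T₁ = 659.1 K.
Isothermal, so P V is constant: T₂ = T₁; P₂ = P₁·(V₁/V₂) = 0.7279 atm.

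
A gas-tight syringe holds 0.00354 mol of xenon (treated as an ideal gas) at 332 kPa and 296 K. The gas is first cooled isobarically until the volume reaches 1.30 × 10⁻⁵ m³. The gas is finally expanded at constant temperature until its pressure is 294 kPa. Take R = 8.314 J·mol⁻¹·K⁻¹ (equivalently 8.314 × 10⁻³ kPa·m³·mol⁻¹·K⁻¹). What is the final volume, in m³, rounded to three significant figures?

V₃ ≈ 1.47e-05 m³

From PV = nRT: V₁ = nRT₁/P₁ = 2.624e-05 m³.
Isobaric, so V/T is constant: P₂ = P₁; T₂ = T₁·(V₂/V₁) = 146.6 K.
Isothermal, so P V is constant: T₃ = T₂; V₃ = V₂·(P₂/P₃) = 1.468e-05 m³.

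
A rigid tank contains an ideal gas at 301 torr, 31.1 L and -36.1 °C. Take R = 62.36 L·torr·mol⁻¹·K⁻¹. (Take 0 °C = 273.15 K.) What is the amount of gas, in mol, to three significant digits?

n ≈ 0.633 mol

Convert: T = 237.05 K.
PV = nRT ⇒ n = PV/(RT) = (301 × 31.1) / (62.36 × 237.05)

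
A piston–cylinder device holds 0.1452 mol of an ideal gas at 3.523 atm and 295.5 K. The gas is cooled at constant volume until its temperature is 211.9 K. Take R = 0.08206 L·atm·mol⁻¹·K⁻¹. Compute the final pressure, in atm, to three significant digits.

P₂ ≈ 2.53 atm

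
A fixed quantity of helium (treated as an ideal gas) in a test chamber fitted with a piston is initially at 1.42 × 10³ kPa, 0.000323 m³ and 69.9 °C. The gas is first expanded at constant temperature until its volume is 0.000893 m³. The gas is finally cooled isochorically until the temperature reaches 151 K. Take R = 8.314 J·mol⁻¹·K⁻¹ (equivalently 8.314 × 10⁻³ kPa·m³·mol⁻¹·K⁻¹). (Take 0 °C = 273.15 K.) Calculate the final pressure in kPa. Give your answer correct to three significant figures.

Convert: T₁ = 343.0 K.
T constant ⇒ Boyle's law P V = const: T₂ = T₁; P₂ = P₁·(V₁/V₂) = 513.6 kPa.
Isochoric, so P/T is constant: V₃ = V₂; P₃ = P₂·(T₃/T₂) = 226.1 kPa.

P₃ ≈ 226 kPa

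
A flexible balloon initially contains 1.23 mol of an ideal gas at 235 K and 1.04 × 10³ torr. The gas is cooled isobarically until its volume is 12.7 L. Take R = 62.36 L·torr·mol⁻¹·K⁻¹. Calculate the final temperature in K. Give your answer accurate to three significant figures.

T₂ ≈ 172 K

From PV = nRT: V₁ = nRT₁/P₁ = 17.33 L.
P constant ⇒ V ∝ T: P₂ = P₁; T₂ = T₁·(V₂/V₁) = 172.2 K.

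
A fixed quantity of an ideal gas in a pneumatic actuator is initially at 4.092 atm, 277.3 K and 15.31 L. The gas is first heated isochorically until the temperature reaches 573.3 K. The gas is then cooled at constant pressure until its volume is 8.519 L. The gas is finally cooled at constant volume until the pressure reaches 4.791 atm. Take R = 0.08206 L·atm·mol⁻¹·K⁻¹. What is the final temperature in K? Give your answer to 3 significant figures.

Isochoric, so P/T is constant: V₂ = V₁; P₂ = P₁·(T₂/T₁) = 8.460 atm.
Isobaric, so V/T is constant: P₃ = P₂; T₃ = T₂·(V₃/V₂) = 319.0 K.
Isochoric, so P/T is constant: V₄ = V₃; T₄ = T₃·(P₄/P₃) = 180.7 K.

T₄ ≈ 181 K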